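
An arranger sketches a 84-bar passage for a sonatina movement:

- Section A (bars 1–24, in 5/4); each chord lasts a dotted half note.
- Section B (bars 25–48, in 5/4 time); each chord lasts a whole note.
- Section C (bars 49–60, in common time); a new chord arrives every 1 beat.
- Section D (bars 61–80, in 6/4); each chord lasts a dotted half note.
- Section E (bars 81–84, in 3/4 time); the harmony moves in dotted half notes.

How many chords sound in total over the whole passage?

162 chords

A: 24·5 = 120 beats, 120/3 = 40 chords.
B: 24·5 = 120 beats, 120/4 = 30 chords.
C: 12·4 = 48 beats, 48/1 = 48 chords.
D: 20·6 = 120 beats, 120/3 = 40 chords.
E: 4·3 = 12 beats, 12/3 = 4 chords.
Total: 40 + 30 + 48 + 40 + 4 = 162.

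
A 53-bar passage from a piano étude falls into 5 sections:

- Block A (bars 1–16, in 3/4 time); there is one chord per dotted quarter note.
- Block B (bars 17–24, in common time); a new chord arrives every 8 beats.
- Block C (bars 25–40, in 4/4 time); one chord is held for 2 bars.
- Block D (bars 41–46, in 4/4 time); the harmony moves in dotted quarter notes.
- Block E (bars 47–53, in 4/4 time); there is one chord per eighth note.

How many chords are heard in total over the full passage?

116 chords

A: 16·3 = 48 beats, 48/1.5 = 32 chords.
B: 8·4 = 32 beats, 32/8 = 4 chords.
C: 16·4 = 64 beats, 64/8 = 8 chords.
D: 6·4 = 24 beats, 24/1.5 = 16 chords.
E: 7·4 = 28 beats, 28/0.5 = 56 chords.
Total: 32 + 4 + 8 + 16 + 56 = 116.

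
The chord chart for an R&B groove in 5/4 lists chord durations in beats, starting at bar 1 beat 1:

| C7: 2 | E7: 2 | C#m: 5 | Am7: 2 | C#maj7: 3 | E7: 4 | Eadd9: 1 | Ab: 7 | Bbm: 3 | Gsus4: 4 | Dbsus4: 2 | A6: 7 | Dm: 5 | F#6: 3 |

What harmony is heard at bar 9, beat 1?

Beat 1 of bar 9 is beat (9−1)×5 + 1 = 41 overall.
Running totals: C7 ends at 2, E7 ends at 4, C#m ends at 9, Am7 ends at 11, C#maj7 ends at 14, E7 ends at 18, Eadd9 ends at 19, Ab ends at 26, Bbm ends at 29, Gsus4 ends at 33, Dbsus4 ends at 35, A6 ends at 42.
Beat 41 falls within A6.

A6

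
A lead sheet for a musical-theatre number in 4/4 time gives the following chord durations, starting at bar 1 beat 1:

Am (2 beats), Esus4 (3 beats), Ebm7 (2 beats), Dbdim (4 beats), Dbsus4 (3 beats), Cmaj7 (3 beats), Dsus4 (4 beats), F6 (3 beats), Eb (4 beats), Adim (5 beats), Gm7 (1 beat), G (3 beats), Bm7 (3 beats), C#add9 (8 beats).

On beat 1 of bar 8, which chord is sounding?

Adim

Beat 1 of bar 8 is beat (8−1)×4 + 1 = 29 overall.
Running totals: Am ends at 2, Esus4 ends at 5, Ebm7 ends at 7, Dbdim ends at 11, Dbsus4 ends at 14, Cmaj7 ends at 17, Dsus4 ends at 21, F6 ends at 24, Eb ends at 28, Adim ends at 33.
Beat 29 falls within Adim.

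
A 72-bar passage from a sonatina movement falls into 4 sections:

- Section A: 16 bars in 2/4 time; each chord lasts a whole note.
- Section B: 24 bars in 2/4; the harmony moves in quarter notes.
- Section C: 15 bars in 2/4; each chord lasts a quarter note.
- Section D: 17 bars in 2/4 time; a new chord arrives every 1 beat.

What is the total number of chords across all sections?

120 chords

A: 16 bars × 2 beats = 32 beats; 4 beats/chord → 8 chords.
B: 24 bars × 2 beats = 48 beats; 1 beat/chord → 48 chords.
C: 15 bars × 2 beats = 30 beats; 1 beat/chord → 30 chords.
D: 17 bars × 2 beats = 34 beats; 1 beat/chord → 34 chords.
Total: 8 + 48 + 30 + 34 = 120.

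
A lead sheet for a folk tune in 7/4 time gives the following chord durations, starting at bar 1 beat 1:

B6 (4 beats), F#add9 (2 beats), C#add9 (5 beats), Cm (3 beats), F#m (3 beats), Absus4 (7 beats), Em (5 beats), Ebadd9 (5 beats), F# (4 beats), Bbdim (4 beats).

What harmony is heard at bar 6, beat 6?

Bbdim

Beat 6 of bar 6 is beat (6−1)×7 + 6 = 41 overall.
Running totals: B6 ends at 4, F#add9 ends at 6, C#add9 ends at 11, Cm ends at 14, F#m ends at 17, Absus4 ends at 24, Em ends at 29, Ebadd9 ends at 34, F# ends at 38, Bbdim ends at 42.
Beat 41 falls within Bbdim.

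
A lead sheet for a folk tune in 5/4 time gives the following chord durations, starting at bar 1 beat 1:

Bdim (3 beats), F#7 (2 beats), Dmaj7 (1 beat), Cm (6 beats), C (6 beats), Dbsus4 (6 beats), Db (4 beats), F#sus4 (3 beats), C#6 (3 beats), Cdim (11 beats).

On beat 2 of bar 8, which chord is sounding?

Beat 2 of bar 8 is beat (8−1)×5 + 2 = 37 overall.
Running totals: Bdim ends at 3, F#7 ends at 5, Dmaj7 ends at 6, Cm ends at 12, C ends at 18, Dbsus4 ends at 24, Db ends at 28, F#sus4 ends at 31, C#6 ends at 34, Cdim ends at 45.
Beat 37 falls within Cdim.

Cdim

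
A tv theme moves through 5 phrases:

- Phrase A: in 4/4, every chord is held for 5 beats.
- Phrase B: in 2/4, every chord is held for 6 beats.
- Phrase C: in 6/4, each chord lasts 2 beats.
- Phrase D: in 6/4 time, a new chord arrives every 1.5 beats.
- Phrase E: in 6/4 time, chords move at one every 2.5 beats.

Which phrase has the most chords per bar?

A: 4/5 = 0.8 chords/bar.
B: 2/6 = 1/3 chords/bar.
C: 6/2 = 3 chords/bar.
D: 6/1.5 = 4 chords/bar.
E: 6/2.5 = 2.4 chords/bar.
Fastest is D at 4 chords/bar.

Phrase D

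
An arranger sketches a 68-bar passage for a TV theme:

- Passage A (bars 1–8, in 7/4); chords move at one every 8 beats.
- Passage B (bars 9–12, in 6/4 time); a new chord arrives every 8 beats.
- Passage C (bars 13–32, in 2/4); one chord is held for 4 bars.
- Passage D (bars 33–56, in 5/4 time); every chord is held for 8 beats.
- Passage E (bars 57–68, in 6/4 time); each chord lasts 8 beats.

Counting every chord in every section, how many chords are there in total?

39 chords

A has 56 beats and chords last 8 each, so 7 chords.
B has 24 beats and chords last 8 each, so 3 chords.
C has 40 beats and chords last 8 each, so 5 chords.
D has 120 beats and chords last 8 each, so 15 chords.
E has 72 beats and chords last 8 each, so 9 chords.
Total: 7 + 3 + 5 + 15 + 9 = 39.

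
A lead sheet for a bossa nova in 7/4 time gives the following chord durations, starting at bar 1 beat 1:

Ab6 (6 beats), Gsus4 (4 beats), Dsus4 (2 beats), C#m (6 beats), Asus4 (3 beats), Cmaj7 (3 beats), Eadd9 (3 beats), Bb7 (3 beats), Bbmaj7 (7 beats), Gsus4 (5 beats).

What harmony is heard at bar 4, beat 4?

Eadd9

Beat 4 of bar 4 is beat (4−1)×7 + 4 = 25 overall.
Running totals: Ab6 ends at 6, Gsus4 ends at 10, Dsus4 ends at 12, C#m ends at 18, Asus4 ends at 21, Cmaj7 ends at 24, Eadd9 ends at 27.
Beat 25 falls within Eadd9.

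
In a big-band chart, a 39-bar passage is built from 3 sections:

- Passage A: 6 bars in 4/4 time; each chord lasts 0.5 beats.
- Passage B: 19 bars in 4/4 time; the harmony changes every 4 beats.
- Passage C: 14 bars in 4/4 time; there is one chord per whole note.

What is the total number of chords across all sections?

81 chords

A: 6·4 = 24 beats, 24/0.5 = 48 chords.
B: 19·4 = 76 beats, 76/4 = 19 chords.
C: 14·4 = 56 beats, 56/4 = 14 chords.
Total: 48 + 19 + 14 = 81.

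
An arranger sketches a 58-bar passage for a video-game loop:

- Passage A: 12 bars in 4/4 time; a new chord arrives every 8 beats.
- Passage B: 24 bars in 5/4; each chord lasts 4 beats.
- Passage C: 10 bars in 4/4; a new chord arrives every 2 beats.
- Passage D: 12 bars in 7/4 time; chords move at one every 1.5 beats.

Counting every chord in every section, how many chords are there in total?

112 chords

A: 12 bars × 4 beats = 48 beats; 8 beats/chord → 6 chords.
B: 24 bars × 5 beats = 120 beats; 4 beats/chord → 30 chords.
C: 10 bars × 4 beats = 40 beats; 2 beats/chord → 20 chords.
D: 12 bars × 7 beats = 84 beats; 1.5 beats/chord → 56 chords.
Total: 6 + 30 + 20 + 56 = 112.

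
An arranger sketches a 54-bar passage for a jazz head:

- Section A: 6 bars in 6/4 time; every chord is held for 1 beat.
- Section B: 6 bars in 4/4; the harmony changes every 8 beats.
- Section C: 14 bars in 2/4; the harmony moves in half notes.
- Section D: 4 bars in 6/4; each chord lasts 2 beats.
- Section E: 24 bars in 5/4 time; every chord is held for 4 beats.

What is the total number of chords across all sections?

A: 6 bars × 6 beats = 36 beats; 1 beat/chord → 36 chords.
B: 6 bars × 4 beats = 24 beats; 8 beats/chord → 3 chords.
C: 14 bars × 2 beats = 28 beats; 2 beats/chord → 14 chords.
D: 4 bars × 6 beats = 24 beats; 2 beats/chord → 12 chords.
E: 24 bars × 5 beats = 120 beats; 4 beats/chord → 30 chords.
Total: 36 + 3 + 14 + 12 + 30 = 95.

95 chords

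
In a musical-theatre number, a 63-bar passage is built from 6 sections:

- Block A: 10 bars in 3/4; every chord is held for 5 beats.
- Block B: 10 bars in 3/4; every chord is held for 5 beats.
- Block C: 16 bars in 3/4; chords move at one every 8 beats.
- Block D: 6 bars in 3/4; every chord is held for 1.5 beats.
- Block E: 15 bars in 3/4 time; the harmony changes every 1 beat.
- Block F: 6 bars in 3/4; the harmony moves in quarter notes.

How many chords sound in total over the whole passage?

A: 10 bars × 3 beats = 30 beats; 5 beats/chord → 6 chords.
B: 10 bars × 3 beats = 30 beats; 5 beats/chord → 6 chords.
C: 16 bars × 3 beats = 48 beats; 8 beats/chord → 6 chords.
D: 6 bars × 3 beats = 18 beats; 1.5 beats/chord → 12 chords.
E: 15 bars × 3 beats = 45 beats; 1 beat/chord → 45 chords.
F: 6 bars × 3 beats = 18 beats; 1 beat/chord → 18 chords.
Total: 6 + 6 + 6 + 12 + 45 + 18 = 93.

93 chords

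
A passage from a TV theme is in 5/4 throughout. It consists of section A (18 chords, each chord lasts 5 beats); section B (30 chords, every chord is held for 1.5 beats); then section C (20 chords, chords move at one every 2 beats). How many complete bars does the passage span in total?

A: 18 × 5 = 90 beats = 18 bars.
B: 30 × 1.5 = 45 beats = 9 bars.
C: 20 × 2 = 40 beats = 8 bars.
Total: 18 + 9 + 8 = 35 bars.

35 bars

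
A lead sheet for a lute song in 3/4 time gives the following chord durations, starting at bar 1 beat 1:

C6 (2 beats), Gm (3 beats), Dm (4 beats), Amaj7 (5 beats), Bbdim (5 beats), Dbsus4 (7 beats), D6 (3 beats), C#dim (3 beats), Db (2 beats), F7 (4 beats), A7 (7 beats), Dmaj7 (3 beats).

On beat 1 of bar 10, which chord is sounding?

Beat 1 of bar 10 is beat (10−1)×3 + 1 = 28 overall.
Running totals: C6 ends at 2, Gm ends at 5, Dm ends at 9, Amaj7 ends at 14, Bbdim ends at 19, Dbsus4 ends at 26, D6 ends at 29.
Beat 28 falls within D6.

D6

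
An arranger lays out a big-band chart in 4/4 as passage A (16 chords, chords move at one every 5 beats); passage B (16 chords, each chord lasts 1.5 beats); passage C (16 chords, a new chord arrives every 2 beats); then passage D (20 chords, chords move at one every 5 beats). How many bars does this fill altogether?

59 bars

A: 16 × 5 = 80 beats = 20 bars.
B: 16 × 1.5 = 24 beats = 6 bars.
C: 16 × 2 = 32 beats = 8 bars.
D: 20 × 5 = 100 beats = 25 bars.
Total: 20 + 6 + 8 + 25 = 59 bars.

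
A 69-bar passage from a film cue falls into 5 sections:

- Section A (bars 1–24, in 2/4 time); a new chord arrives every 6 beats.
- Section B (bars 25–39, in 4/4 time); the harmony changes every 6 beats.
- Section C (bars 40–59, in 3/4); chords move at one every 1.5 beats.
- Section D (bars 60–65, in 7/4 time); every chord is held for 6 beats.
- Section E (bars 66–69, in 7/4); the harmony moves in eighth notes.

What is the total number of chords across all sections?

A has 48 beats and chords last 6 each, so 8 chords.
B has 60 beats and chords last 6 each, so 10 chords.
C has 60 beats and chords last 1.5 each, so 40 chords.
D has 42 beats and chords last 6 each, so 7 chords.
E has 28 beats and chords last 0.5 each, so 56 chords.
Total: 8 + 10 + 40 + 7 + 56 = 121.

121 chords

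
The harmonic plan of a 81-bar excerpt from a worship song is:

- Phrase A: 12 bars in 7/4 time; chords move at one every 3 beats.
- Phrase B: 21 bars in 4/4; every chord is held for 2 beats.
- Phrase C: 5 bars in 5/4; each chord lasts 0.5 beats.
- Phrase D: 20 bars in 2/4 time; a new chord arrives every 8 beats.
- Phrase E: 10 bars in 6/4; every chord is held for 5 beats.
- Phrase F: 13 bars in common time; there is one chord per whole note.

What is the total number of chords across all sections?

150 chords

A has 84 beats and chords last 3 each, so 28 chords.
B has 84 beats and chords last 2 each, so 42 chords.
C has 25 beats and chords last 0.5 each, so 50 chords.
D has 40 beats and chords last 8 each, so 5 chords.
E has 60 beats and chords last 5 each, so 12 chords.
F has 52 beats and chords last 4 each, so 13 chords.
Total: 28 + 42 + 50 + 5 + 12 + 13 = 150.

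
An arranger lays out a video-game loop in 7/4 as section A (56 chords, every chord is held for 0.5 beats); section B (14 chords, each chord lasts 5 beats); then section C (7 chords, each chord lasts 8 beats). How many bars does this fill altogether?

22 bars

A: 56 × 0.5 = 28 beats = 4 bars.
B: 14 × 5 = 70 beats = 10 bars.
C: 7 × 8 = 56 beats = 8 bars.
Total: 4 + 10 + 8 = 22 bars.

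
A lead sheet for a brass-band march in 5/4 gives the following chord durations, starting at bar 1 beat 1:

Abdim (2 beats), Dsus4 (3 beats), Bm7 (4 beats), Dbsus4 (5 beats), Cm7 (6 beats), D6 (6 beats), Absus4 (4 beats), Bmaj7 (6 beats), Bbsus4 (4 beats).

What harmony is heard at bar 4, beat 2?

Cm7

Beat 2 of bar 4 is beat (4−1)×5 + 2 = 17 overall.
Running totals: Abdim ends at 2, Dsus4 ends at 5, Bm7 ends at 9, Dbsus4 ends at 14, Cm7 ends at 20.
Beat 17 falls within Cm7.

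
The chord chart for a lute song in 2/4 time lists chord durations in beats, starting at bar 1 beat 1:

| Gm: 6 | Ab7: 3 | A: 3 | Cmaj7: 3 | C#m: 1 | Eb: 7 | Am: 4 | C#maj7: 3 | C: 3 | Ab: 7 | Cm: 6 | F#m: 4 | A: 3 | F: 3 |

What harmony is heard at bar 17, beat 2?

Beat 2 of bar 17 is beat (17−1)×2 + 2 = 34 overall.
Running totals: Gm ends at 6, Ab7 ends at 9, A ends at 12, Cmaj7 ends at 15, C#m ends at 16, Eb ends at 23, Am ends at 27, C#maj7 ends at 30, C ends at 33, Ab ends at 40.
Beat 34 falls within Ab.

Ab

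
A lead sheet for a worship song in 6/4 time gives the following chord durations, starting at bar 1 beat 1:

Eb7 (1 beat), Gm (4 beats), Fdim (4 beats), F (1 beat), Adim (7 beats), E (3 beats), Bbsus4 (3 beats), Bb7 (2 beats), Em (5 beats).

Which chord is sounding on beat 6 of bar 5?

Beat 6 of bar 5 is beat (5−1)×6 + 6 = 30 overall.
Running totals: Eb7 ends at 1, Gm ends at 5, Fdim ends at 9, F ends at 10, Adim ends at 17, E ends at 20, Bbsus4 ends at 23, Bb7 ends at 25, Em ends at 30.
Beat 30 falls within Em.

Em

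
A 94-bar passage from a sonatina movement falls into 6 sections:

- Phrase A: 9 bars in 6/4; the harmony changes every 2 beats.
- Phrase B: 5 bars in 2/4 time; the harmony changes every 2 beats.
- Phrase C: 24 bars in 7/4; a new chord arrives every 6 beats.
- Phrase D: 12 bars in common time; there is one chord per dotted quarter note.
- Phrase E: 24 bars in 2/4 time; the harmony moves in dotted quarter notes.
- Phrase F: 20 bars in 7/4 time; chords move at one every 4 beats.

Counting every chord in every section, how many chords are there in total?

A: 9 bars × 6 beats = 54 beats; 2 beats/chord → 27 chords.
B: 5 bars × 2 beats = 10 beats; 2 beats/chord → 5 chords.
C: 24 bars × 7 beats = 168 beats; 6 beats/chord → 28 chords.
D: 12 bars × 4 beats = 48 beats; 1.5 beats/chord → 32 chords.
E: 24 bars × 2 beats = 48 beats; 1.5 beats/chord → 32 chords.
F: 20 bars × 7 beats = 140 beats; 4 beats/chord → 35 chords.
Total: 27 + 5 + 28 + 32 + 32 + 35 = 159.

159 chords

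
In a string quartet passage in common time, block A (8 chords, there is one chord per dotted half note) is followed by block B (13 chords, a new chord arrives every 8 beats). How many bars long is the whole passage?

A: 8 × 3 = 24 beats = 6 bars.
B: 13 × 8 = 104 beats = 26 bars.
Total: 6 + 26 = 32 bars.

32 bars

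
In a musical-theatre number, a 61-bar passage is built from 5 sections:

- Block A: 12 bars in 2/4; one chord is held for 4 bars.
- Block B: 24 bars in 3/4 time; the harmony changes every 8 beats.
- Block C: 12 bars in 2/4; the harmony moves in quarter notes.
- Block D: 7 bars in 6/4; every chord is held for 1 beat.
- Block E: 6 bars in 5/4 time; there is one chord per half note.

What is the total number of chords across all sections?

93 chords

A: 12 bars × 2 beats = 24 beats; 8 beats/chord → 3 chords.
B: 24 bars × 3 beats = 72 beats; 8 beats/chord → 9 chords.
C: 12 bars × 2 beats = 24 beats; 1 beat/chord → 24 chords.
D: 7 bars × 6 beats = 42 beats; 1 beat/chord → 42 chords.
E: 6 bars × 5 beats = 30 beats; 2 beats/chord → 15 chords.
Total: 3 + 9 + 24 + 42 + 15 = 93.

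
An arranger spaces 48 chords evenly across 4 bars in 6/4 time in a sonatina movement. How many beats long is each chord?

4 bars × 6 beats/bar = 24 beats total.
24 beats ÷ 48 chords = 0.5 beats per chord.
(That is an eighth note.)

0.5 beats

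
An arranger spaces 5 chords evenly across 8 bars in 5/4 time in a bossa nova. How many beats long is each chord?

8 bars × 5 beats/bar = 40 beats total.
40 beats ÷ 5 chords = 8 beats per chord.

8 beats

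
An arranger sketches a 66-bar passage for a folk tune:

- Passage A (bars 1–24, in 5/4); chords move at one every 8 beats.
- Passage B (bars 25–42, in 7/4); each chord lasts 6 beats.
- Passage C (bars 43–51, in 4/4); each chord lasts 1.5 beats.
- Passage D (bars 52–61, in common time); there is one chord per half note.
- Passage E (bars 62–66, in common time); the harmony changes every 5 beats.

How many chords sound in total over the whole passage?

A has 120 beats and chords last 8 each, so 15 chords.
B has 126 beats and chords last 6 each, so 21 chords.
C has 36 beats and chords last 1.5 each, so 24 chords.
D has 40 beats and chords last 2 each, so 20 chords.
E has 20 beats and chords last 5 each, so 4 chords.
Total: 15 + 21 + 24 + 20 + 4 = 84.

84 chords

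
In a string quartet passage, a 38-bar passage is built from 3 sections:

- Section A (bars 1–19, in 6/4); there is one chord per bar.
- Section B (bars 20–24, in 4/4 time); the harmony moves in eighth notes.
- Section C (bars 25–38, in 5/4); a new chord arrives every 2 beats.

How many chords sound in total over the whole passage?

94 chords

A has 114 beats and chords last 6 each, so 19 chords.
B has 20 beats and chords last 0.5 each, so 40 chords.
C has 70 beats and chords last 2 each, so 35 chords.
Total: 19 + 40 + 35 = 94.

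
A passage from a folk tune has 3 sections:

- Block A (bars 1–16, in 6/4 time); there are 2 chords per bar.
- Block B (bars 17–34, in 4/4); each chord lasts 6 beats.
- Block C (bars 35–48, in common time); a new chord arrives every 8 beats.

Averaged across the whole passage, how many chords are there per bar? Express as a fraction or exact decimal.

17/16 chords per bar

A: 16 bars of 6 beats is 96 beats; at 3 beats each that's 32 chords.
B: 18 bars of 4 beats is 72 beats; at 6 beats each that's 12 chords.
C: 14 bars of 4 beats is 56 beats; at 8 beats each that's 7 chords.
Overall: 51 chords over 48 bars → 51/48 = 17/16 chords per bar.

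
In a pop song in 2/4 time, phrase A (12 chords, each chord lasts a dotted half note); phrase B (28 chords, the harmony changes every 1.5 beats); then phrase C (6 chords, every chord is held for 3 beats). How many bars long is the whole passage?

48 bars

A: 12 × 3 = 36 beats = 18 bars.
B: 28 × 1.5 = 42 beats = 21 bars.
C: 6 × 3 = 18 beats = 9 bars.
Total: 18 + 21 + 9 = 48 bars.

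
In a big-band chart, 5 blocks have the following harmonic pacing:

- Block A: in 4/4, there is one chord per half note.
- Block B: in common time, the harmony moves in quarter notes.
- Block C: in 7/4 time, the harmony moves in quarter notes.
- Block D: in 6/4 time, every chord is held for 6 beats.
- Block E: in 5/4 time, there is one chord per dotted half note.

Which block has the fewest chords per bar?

A: 4 beats/bar ÷ 2 beats/chord = 2 chords/bar.
B: 4 beats/bar ÷ 1 beat/chord = 4 chords/bar.
C: 7 beats/bar ÷ 1 beat/chord = 7 chords/bar.
D: 6 beats/bar ÷ 6 beats/chord = 1 chord/bar.
E: 5 beats/bar ÷ 3 beats/chord = 5/3 chords/bar.
Slowest is D at 1 chords/bar.

Block D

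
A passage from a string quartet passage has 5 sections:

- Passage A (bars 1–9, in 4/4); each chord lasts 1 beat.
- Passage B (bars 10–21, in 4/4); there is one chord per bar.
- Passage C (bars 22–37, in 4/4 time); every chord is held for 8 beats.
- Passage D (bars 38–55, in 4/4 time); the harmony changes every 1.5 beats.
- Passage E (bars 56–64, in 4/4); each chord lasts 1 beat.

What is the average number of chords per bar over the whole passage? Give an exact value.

A: 9 × 4 = 36 beats ÷ 1 = 36 chords.
B: 12 × 4 = 48 beats ÷ 4 = 12 chords.
C: 16 × 4 = 64 beats ÷ 8 = 8 chords.
D: 18 × 4 = 72 beats ÷ 1.5 = 48 chords.
E: 9 × 4 = 36 beats ÷ 1 = 36 chords.
Overall: 140 chords over 64 bars → 140/64 = 35/16 chords per bar.

35/16 chords per bar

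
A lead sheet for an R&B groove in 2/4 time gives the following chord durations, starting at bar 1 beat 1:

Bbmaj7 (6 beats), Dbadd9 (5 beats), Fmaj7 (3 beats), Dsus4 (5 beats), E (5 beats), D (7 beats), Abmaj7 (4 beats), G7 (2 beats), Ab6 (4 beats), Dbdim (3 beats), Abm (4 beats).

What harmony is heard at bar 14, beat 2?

D

Beat 2 of bar 14 is beat (14−1)×2 + 2 = 28 overall.
Running totals: Bbmaj7 ends at 6, Dbadd9 ends at 11, Fmaj7 ends at 14, Dsus4 ends at 19, E ends at 24, D ends at 31.
Beat 28 falls within D.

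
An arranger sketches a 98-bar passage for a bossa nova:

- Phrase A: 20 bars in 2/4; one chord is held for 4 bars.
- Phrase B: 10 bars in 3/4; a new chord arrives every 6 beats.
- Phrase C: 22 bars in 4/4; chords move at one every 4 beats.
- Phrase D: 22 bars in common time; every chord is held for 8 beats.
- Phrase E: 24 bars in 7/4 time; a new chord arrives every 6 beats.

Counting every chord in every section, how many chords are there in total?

71 chords

A: 20 bars × 2 beats = 40 beats; 8 beats/chord → 5 chords.
B: 10 bars × 3 beats = 30 beats; 6 beats/chord → 5 chords.
C: 22 bars × 4 beats = 88 beats; 4 beats/chord → 22 chords.
D: 22 bars × 4 beats = 88 beats; 8 beats/chord → 11 chords.
E: 24 bars × 7 beats = 168 beats; 6 beats/chord → 28 chords.
Total: 5 + 5 + 22 + 11 + 28 = 71.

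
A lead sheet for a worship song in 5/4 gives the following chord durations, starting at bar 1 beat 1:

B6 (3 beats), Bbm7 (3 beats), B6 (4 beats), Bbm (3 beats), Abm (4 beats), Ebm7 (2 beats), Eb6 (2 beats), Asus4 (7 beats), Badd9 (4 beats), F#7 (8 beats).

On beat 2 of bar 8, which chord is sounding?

F#7

Beat 2 of bar 8 is beat (8−1)×5 + 2 = 37 overall.
Running totals: B6 ends at 3, Bbm7 ends at 6, B6 ends at 10, Bbm ends at 13, Abm ends at 17, Ebm7 ends at 19, Eb6 ends at 21, Asus4 ends at 28, Badd9 ends at 32, F#7 ends at 40.
Beat 37 falls within F#7.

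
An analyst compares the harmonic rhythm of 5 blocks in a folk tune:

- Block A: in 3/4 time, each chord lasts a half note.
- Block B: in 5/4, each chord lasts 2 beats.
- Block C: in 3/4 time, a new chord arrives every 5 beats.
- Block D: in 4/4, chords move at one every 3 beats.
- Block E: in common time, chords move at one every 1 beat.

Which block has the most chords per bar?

A: each chord is 2 beats in 3/4, so 1.5 per bar.
B: each chord is 2 beats in 5/4, so 2.5 per bar.
C: each chord is 5 beats in 3/4, so 0.6 per bar.
D: each chord is 3 beats in 4/4, so 4/3 per bar.
E: each chord is 1 beat in 4/4, so 4 per bar.
Fastest is E at 4 chords/bar.

Block E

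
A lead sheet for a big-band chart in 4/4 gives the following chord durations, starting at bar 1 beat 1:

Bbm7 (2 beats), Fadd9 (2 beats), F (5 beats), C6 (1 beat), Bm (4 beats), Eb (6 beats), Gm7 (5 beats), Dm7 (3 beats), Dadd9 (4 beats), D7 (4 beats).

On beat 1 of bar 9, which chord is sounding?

Beat 1 of bar 9 is beat (9−1)×4 + 1 = 33 overall.
Running totals: Bbm7 ends at 2, Fadd9 ends at 4, F ends at 9, C6 ends at 10, Bm ends at 14, Eb ends at 20, Gm7 ends at 25, Dm7 ends at 28, Dadd9 ends at 32, D7 ends at 36.
Beat 33 falls within D7.

D7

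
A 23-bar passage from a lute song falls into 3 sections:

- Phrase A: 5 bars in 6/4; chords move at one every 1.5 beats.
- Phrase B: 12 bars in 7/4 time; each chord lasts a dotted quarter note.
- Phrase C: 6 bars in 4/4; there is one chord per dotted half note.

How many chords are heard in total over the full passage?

A: 5·6 = 30 beats, 30/1.5 = 20 chords.
B: 12·7 = 84 beats, 84/1.5 = 56 chords.
C: 6·4 = 24 beats, 24/3 = 8 chords.
Total: 20 + 56 + 8 = 84.

84 chords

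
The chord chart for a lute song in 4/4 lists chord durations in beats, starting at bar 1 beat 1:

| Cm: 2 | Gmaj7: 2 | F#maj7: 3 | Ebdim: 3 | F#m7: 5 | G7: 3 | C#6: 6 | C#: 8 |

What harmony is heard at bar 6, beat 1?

Beat 1 of bar 6 is beat (6−1)×4 + 1 = 21 overall.
Running totals: Cm ends at 2, Gmaj7 ends at 4, F#maj7 ends at 7, Ebdim ends at 10, F#m7 ends at 15, G7 ends at 18, C#6 ends at 24.
Beat 21 falls within C#6.

C#6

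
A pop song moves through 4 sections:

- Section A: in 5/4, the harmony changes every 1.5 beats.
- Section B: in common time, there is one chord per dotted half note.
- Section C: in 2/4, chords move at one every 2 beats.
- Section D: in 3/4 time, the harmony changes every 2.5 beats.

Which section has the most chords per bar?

A: 5/1.5 = 10/3 chords/bar.
B: 4/3 = 4/3 chords/bar.
C: 2/2 = 1 chord/bar.
D: 3/2.5 = 1.2 chords/bar.
Fastest is A at 10/3 chords/bar.

Section A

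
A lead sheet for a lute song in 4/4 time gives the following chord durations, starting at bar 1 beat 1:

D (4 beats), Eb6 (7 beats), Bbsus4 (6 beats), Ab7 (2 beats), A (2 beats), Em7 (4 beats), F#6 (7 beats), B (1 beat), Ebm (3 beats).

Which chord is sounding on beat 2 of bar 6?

Em7

Beat 2 of bar 6 is beat (6−1)×4 + 2 = 22 overall.
Running totals: D ends at 4, Eb6 ends at 11, Bbsus4 ends at 17, Ab7 ends at 19, A ends at 21, Em7 ends at 25.
Beat 22 falls within Em7.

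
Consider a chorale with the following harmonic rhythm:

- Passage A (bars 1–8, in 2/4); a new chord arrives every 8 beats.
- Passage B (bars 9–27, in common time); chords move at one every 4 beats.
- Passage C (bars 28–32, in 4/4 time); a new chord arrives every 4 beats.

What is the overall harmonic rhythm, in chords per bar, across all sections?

13/16 chords per bar

A: 8 × 2 = 16 beats ÷ 8 = 2 chords.
B: 19 × 4 = 76 beats ÷ 4 = 19 chords.
C: 5 × 4 = 20 beats ÷ 4 = 5 chords.
Overall: 26 chords over 32 bars → 26/32 = 13/16 chords per bar.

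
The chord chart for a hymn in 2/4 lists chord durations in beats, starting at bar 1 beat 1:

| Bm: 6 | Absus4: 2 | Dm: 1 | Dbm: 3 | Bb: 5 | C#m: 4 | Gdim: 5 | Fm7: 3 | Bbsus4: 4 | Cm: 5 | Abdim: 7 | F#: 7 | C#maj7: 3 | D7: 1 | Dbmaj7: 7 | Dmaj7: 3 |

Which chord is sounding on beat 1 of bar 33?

Beat 1 of bar 33 is beat (33−1)×2 + 1 = 65 overall.
Running totals: Bm ends at 6, Absus4 ends at 8, Dm ends at 9, Dbm ends at 12, Bb ends at 17, C#m ends at 21, Gdim ends at 26, Fm7 ends at 29, Bbsus4 ends at 33, Cm ends at 38, Abdim ends at 45, F# ends at 52, C#maj7 ends at 55, D7 ends at 56, Dbmaj7 ends at 63, Dmaj7 ends at 66.
Beat 65 falls within Dmaj7.

Dmaj7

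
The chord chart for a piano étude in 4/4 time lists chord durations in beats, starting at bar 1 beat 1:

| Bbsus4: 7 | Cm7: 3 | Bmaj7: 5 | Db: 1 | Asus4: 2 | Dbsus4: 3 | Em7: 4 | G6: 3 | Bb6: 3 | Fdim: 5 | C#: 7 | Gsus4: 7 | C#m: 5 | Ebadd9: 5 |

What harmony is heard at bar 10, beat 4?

Beat 4 of bar 10 is beat (10−1)×4 + 4 = 40 overall.
Running totals: Bbsus4 ends at 7, Cm7 ends at 10, Bmaj7 ends at 15, Db ends at 16, Asus4 ends at 18, Dbsus4 ends at 21, Em7 ends at 25, G6 ends at 28, Bb6 ends at 31, Fdim ends at 36, C# ends at 43.
Beat 40 falls within C#.

C#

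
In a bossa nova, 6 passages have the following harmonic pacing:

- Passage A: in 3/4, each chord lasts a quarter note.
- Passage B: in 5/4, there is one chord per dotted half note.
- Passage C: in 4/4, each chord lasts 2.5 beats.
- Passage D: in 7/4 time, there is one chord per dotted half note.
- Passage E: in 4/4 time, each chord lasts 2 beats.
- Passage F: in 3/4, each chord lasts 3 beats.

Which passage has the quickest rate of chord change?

A: each chord is 1 beat in 3/4, so 3 per bar.
B: each chord is 3 beats in 5/4, so 5/3 per bar.
C: each chord is 2.5 beats in 4/4, so 1.6 per bar.
D: each chord is 3 beats in 7/4, so 7/3 per bar.
E: each chord is 2 beats in 4/4, so 2 per bar.
F: each chord is 3 beats in 3/4, so 1 per bar.
Fastest is A at 3 chords/bar.

Passage A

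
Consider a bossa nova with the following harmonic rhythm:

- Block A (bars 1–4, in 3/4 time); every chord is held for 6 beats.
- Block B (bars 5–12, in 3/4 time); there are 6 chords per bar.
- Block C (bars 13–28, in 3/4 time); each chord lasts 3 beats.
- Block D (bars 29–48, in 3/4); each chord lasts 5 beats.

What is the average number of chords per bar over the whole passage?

1.625 chords per bar

A: 4 bars of 3 beats is 12 beats; at 6 beats each that's 2 chords.
B: 8 bars of 3 beats is 24 beats; at 0.5 beats each that's 48 chords.
C: 16 bars of 3 beats is 48 beats; at 3 beats each that's 16 chords.
D: 20 bars of 3 beats is 60 beats; at 5 beats each that's 12 chords.
Overall: 78 chords over 48 bars → 78/48 = 1.625 chords per bar.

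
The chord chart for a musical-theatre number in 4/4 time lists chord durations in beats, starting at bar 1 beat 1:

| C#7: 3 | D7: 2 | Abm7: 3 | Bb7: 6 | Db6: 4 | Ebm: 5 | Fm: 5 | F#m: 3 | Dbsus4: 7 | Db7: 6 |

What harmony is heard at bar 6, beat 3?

Ebm

Beat 3 of bar 6 is beat (6−1)×4 + 3 = 23 overall.
Running totals: C#7 ends at 3, D7 ends at 5, Abm7 ends at 8, Bb7 ends at 14, Db6 ends at 18, Ebm ends at 23.
Beat 23 falls within Ebm.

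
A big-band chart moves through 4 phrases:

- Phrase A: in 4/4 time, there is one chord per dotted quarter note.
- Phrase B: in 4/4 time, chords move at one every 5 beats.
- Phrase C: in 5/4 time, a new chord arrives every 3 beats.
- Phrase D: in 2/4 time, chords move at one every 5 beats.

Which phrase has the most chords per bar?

A: 4/1.5 = 8/3 chords/bar.
B: 4/5 = 0.8 chords/bar.
C: 5/3 = 5/3 chords/bar.
D: 2/5 = 0.4 chords/bar.
Fastest is A at 8/3 chords/bar.

Phrase A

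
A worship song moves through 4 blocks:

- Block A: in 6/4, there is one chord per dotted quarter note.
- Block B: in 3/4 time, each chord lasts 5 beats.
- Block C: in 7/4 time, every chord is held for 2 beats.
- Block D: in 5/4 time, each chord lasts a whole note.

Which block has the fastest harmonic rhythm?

A: each chord is 1.5 beats in 6/4, so 4 per bar.
B: each chord is 5 beats in 3/4, so 0.6 per bar.
C: each chord is 2 beats in 7/4, so 3.5 per bar.
D: each chord is 4 beats in 5/4, so 1.25 per bar.
Fastest is A at 4 chords/bar.

Block A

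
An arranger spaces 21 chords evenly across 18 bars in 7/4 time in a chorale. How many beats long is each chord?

6 beats

18 bars × 7 beats/bar = 126 beats total.
126 beats ÷ 21 chords = 6 beats per chord.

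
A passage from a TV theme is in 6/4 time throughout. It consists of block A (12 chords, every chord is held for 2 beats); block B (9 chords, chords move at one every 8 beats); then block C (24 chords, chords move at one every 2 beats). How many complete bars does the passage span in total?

24 bars

A: 12 × 2 = 24 beats = 4 bars.
B: 9 × 8 = 72 beats = 12 bars.
C: 24 × 2 = 48 beats = 8 bars.
Total: 4 + 12 + 8 = 24 bars.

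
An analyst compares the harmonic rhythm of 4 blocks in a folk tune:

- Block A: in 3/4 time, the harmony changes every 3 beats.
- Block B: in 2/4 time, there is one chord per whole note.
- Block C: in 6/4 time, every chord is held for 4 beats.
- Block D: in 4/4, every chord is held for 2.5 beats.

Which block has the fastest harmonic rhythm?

A: 3/3 = 1 chord/bar.
B: 2/4 = 0.5 chords/bar.
C: 6/4 = 1.5 chords/bar.
D: 4/2.5 = 1.6 chords/bar.
Fastest is D at 1.6 chords/bar.

Block D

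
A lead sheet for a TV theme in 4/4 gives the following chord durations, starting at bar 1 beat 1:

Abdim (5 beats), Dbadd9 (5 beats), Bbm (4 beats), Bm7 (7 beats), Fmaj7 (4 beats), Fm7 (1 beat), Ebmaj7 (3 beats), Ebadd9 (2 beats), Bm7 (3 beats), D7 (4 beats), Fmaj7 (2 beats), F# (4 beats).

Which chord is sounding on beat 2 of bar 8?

Ebadd9

Beat 2 of bar 8 is beat (8−1)×4 + 2 = 30 overall.
Running totals: Abdim ends at 5, Dbadd9 ends at 10, Bbm ends at 14, Bm7 ends at 21, Fmaj7 ends at 25, Fm7 ends at 26, Ebmaj7 ends at 29, Ebadd9 ends at 31.
Beat 30 falls within Ebadd9.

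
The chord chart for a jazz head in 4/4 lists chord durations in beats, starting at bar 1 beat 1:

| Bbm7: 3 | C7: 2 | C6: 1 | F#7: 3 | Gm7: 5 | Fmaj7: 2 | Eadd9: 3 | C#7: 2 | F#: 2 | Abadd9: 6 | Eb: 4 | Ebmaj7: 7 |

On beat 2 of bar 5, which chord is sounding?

Beat 2 of bar 5 is beat (5−1)×4 + 2 = 18 overall.
Running totals: Bbm7 ends at 3, C7 ends at 5, C6 ends at 6, F#7 ends at 9, Gm7 ends at 14, Fmaj7 ends at 16, Eadd9 ends at 19.
Beat 18 falls within Eadd9.

Eadd9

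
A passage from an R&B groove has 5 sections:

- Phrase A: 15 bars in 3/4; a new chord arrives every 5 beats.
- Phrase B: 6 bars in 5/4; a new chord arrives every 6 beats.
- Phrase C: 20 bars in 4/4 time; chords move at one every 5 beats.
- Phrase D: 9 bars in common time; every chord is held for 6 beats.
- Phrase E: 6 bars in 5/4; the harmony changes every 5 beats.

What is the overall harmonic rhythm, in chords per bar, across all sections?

A: 15 bars of 3 beats is 45 beats; at 5 beats each that's 9 chords.
B: 6 bars of 5 beats is 30 beats; at 6 beats each that's 5 chords.
C: 20 bars of 4 beats is 80 beats; at 5 beats each that's 16 chords.
D: 9 bars of 4 beats is 36 beats; at 6 beats each that's 6 chords.
E: 6 bars of 5 beats is 30 beats; at 5 beats each that's 6 chords.
Overall: 42 chords over 56 bars → 42/56 = 0.75 chords per bar.

0.75 chords per bar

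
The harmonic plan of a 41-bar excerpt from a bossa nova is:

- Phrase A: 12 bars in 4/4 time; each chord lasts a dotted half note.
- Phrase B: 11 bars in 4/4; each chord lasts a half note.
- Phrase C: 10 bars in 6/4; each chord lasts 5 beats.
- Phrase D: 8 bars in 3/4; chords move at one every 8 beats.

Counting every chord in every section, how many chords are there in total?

A: 12 bars × 4 beats = 48 beats; 3 beats/chord → 16 chords.
B: 11 bars × 4 beats = 44 beats; 2 beats/chord → 22 chords.
C: 10 bars × 6 beats = 60 beats; 5 beats/chord → 12 chords.
D: 8 bars × 3 beats = 24 beats; 8 beats/chord → 3 chords.
Total: 16 + 22 + 12 + 3 = 53.

53 chords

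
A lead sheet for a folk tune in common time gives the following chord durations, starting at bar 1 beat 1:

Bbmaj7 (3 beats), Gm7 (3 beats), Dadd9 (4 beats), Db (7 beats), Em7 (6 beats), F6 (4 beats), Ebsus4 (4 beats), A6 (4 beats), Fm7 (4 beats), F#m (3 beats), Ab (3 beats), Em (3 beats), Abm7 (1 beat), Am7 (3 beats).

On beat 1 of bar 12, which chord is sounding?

Beat 1 of bar 12 is beat (12−1)×4 + 1 = 45 overall.
Running totals: Bbmaj7 ends at 3, Gm7 ends at 6, Dadd9 ends at 10, Db ends at 17, Em7 ends at 23, F6 ends at 27, Ebsus4 ends at 31, A6 ends at 35, Fm7 ends at 39, F#m ends at 42, Ab ends at 45.
Beat 45 falls within Ab.

Ab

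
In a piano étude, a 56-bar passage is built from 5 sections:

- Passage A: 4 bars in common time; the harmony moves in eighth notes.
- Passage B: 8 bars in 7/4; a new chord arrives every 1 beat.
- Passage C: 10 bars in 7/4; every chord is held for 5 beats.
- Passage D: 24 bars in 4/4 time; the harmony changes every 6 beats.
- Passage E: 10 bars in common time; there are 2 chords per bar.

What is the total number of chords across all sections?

138 chords

A has 16 beats and chords last 0.5 each, so 32 chords.
B has 56 beats and chords last 1 each, so 56 chords.
C has 70 beats and chords last 5 each, so 14 chords.
D has 96 beats and chords last 6 each, so 16 chords.
E has 40 beats and chords last 2 each, so 20 chords.
Total: 32 + 56 + 14 + 16 + 20 = 138.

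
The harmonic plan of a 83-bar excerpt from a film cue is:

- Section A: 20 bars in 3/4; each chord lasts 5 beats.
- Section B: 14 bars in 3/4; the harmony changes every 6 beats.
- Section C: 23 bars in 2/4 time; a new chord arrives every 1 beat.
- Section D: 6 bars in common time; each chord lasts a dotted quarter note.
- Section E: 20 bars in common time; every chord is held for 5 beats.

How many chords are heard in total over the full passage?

A has 60 beats and chords last 5 each, so 12 chords.
B has 42 beats and chords last 6 each, so 7 chords.
C has 46 beats and chords last 1 each, so 46 chords.
D has 24 beats and chords last 1.5 each, so 16 chords.
E has 80 beats and chords last 5 each, so 16 chords.
Total: 12 + 7 + 46 + 16 + 16 = 97.

97 chords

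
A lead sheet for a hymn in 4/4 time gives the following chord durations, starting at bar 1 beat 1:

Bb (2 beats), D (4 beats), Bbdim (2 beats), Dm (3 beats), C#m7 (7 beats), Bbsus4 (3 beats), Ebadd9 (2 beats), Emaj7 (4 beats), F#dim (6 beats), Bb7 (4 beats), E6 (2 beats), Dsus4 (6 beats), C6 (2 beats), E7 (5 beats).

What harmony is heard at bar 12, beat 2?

C6

Beat 2 of bar 12 is beat (12−1)×4 + 2 = 46 overall.
Running totals: Bb ends at 2, D ends at 6, Bbdim ends at 8, Dm ends at 11, C#m7 ends at 18, Bbsus4 ends at 21, Ebadd9 ends at 23, Emaj7 ends at 27, F#dim ends at 33, Bb7 ends at 37, E6 ends at 39, Dsus4 ends at 45, C6 ends at 47.
Beat 46 falls within C6.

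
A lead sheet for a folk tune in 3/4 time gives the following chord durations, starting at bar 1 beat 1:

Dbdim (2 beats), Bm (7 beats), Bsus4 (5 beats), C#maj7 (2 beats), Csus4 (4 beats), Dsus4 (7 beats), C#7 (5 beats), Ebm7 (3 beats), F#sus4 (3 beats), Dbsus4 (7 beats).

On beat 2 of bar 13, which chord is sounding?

Beat 2 of bar 13 is beat (13−1)×3 + 2 = 38 overall.
Running totals: Dbdim ends at 2, Bm ends at 9, Bsus4 ends at 14, C#maj7 ends at 16, Csus4 ends at 20, Dsus4 ends at 27, C#7 ends at 32, Ebm7 ends at 35, F#sus4 ends at 38.
Beat 38 falls within F#sus4.

F#sus4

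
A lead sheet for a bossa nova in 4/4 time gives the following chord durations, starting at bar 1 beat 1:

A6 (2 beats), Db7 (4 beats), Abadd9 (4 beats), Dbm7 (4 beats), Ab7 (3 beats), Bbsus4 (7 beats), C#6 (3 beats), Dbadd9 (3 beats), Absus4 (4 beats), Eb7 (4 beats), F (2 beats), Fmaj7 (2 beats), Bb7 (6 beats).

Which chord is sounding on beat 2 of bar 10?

Eb7

Beat 2 of bar 10 is beat (10−1)×4 + 2 = 38 overall.
Running totals: A6 ends at 2, Db7 ends at 6, Abadd9 ends at 10, Dbm7 ends at 14, Ab7 ends at 17, Bbsus4 ends at 24, C#6 ends at 27, Dbadd9 ends at 30, Absus4 ends at 34, Eb7 ends at 38.
Beat 38 falls within Eb7.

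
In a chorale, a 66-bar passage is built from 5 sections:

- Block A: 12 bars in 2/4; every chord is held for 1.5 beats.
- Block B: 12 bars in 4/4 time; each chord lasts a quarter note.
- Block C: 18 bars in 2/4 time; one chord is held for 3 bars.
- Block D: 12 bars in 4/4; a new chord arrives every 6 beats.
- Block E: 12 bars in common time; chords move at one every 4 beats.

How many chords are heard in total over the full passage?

A has 24 beats and chords last 1.5 each, so 16 chords.
B has 48 beats and chords last 1 each, so 48 chords.
C has 36 beats and chords last 6 each, so 6 chords.
D has 48 beats and chords last 6 each, so 8 chords.
E has 48 beats and chords last 4 each, so 12 chords.
Total: 16 + 48 + 6 + 8 + 12 = 90.

90 chords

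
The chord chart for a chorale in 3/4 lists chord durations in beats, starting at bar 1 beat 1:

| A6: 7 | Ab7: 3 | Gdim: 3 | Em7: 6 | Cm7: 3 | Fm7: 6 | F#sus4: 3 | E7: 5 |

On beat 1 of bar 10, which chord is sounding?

Fm7

Beat 1 of bar 10 is beat (10−1)×3 + 1 = 28 overall.
Running totals: A6 ends at 7, Ab7 ends at 10, Gdim ends at 13, Em7 ends at 19, Cm7 ends at 22, Fm7 ends at 28.
Beat 28 falls within Fm7.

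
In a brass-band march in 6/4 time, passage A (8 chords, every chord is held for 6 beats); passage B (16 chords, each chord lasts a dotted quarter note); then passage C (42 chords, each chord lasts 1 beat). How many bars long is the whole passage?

A: 8 × 6 = 48 beats = 8 bars.
B: 16 × 1.5 = 24 beats = 4 bars.
C: 42 × 1 = 42 beats = 7 bars.
Total: 8 + 4 + 7 = 19 bars.

19 bars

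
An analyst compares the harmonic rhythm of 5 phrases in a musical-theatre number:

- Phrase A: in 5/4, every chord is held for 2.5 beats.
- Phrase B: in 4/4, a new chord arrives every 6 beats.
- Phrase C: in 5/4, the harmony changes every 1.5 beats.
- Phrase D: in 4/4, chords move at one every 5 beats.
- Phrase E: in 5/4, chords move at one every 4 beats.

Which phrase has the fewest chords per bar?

Phrase B

A: 5/2.5 = 2 chords/bar.
B: 4/6 = 2/3 chords/bar.
C: 5/1.5 = 10/3 chords/bar.
D: 4/5 = 0.8 chords/bar.
E: 5/4 = 1.25 chords/bar.
Slowest is B at 2/3 chords/bar.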